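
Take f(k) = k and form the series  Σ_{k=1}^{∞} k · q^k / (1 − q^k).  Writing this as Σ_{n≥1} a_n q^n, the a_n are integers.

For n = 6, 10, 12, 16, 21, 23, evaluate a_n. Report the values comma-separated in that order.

12, 18, 28, 31, 32, 24

q^6  k|6↦f(k): 1:1 2:2 3:3 6:6  a_6=12
q^10  k|10↦f(k): 10:10 5:5 2:2 1:1  a_10=18
[q^12] f(12)=12,f(6)=6,f(4)=4,f(3)=3,f(2)=2,f(1)=1 ⇒ 28
d|16:{1,2,4,8,16}  Σf=1+2+4+8+16=31
[q^21] f(21)=21,f(7)=7,f(3)=3,f(1)=1 ⇒ 32
q^23  k|23↦f(k): 23:23 1:1  a_23=24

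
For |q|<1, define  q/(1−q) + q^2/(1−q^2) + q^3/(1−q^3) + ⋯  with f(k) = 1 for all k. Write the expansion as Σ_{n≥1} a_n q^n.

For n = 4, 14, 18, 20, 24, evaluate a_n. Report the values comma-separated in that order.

3, 4, 6, 6, 8

[q^4] f(1)=1,f(2)=1,f(4)=1 ⇒ 3
n=14: 1·14 2·7 7·2 14·1  f→[1+1+1+1]=4
n=18: 1·18 2·9 3·6 6·3 9·2 18·1  f→[1+1+1+1+1+1]=6
n=20: 20·1 10·2 5·4 4·5 2·10 1·20  f→[1+1+1+1+1+1]=6
[q^24] f(1)=1,f(2)=1,f(3)=1,f(4)=1,f(6)=1,f(8)=1,f(12)=1,f(24)=1 ⇒ 8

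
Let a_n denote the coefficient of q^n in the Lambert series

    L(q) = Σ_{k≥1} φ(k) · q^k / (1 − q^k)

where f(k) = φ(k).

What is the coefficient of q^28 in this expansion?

d|28:{1,2,4,7,14,28}  Σφ=1+1+2+6+6+12=28

a_28 = 28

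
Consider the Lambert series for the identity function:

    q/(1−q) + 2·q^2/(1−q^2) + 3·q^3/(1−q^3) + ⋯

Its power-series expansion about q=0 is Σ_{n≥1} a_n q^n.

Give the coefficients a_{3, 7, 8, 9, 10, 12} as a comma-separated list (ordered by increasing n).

4, 8, 15, 13, 18, 28

q^3  k|3↦f(k): 3:3 1:1  a_3=4
d|7:{7,1}  Σf=7+1=8
[q^8] f(1)=1,f(2)=2,f(4)=4,f(8)=8 ⇒ 15
[q^9] f(1)=1,f(3)=3,f(9)=9 ⇒ 13
[q^10] f(10)=10,f(5)=5,f(2)=2,f(1)=1 ⇒ 18
d|12:{1,2,3,4,6,12}  Σf=1+2+3+4+6+12=28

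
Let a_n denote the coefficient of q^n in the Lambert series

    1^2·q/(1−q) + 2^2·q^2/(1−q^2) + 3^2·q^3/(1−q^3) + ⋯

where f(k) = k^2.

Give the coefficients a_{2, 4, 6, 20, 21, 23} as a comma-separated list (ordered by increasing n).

n=2: 1·2 2·1  f→[1+4]=5
d|4:{4,2,1}  Σf=16+4+1=21
q^6  k|6↦f(k): 6:36 3:9 2:4 1:1  a_6=50
n=20: 1·20 2·10 4·5 5·4 10·2 20·1  f→[1+4+16+25+100+400]=546
d|21:{21,7,3,1}  Σf=441+49+9+1=500
n=23: 1·23 23·1  f→[1+529]=530

5, 21, 50, 546, 500, 530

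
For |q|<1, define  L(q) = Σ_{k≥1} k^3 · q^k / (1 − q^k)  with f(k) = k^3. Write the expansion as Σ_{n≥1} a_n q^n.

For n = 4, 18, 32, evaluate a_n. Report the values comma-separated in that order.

73, 6813, 37449

n=4: 4·1 2·2 1·4  f→[64+8+1]=73
[q^18] f(1)=1,f(2)=8,f(3)=27,f(6)=216,f(9)=729,f(18)=5832 ⇒ 6813
[q^32] f(32)=32768,f(16)=4096,f(8)=512,f(4)=64,f(2)=8,f(1)=1 ⇒ 37449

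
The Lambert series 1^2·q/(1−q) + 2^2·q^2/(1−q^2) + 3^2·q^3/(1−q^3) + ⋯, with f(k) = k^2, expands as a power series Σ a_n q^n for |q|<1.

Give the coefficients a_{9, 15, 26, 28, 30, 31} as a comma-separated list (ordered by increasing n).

91, 260, 850, 1050, 1300, 962

q^9  k|9↦f(k): 9:81 3:9 1:1  a_9=91
d|15:{15,5,3,1}  Σf=225+25+9+1=260
[q^26] f(1)=1,f(2)=4,f(13)=169,f(26)=676 ⇒ 850
d|28:{28,14,7,4,2,1}  Σf=784+196+49+16+4+1=1050
n=30: 1·30 2·15 3·10 5·6 6·5 10·3 15·2 30·1  f→[1+4+9+25+36+100+225+900]=1300
q^31  k|31↦f(k): 1:1 31:961  a_31=962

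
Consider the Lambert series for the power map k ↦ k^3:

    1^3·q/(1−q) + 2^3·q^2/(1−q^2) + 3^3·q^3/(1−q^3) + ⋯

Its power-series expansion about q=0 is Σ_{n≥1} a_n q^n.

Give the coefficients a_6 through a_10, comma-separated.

252, 344, 585, 757, 1134

n=6: 1·6 2·3 3·2 6·1  f→[1+8+27+216]=252
d|7:{1,7}  Σf=1+343=344
n=8: 1·8 2·4 4·2 8·1  f→[1+8+64+512]=585
n=9: 1·9 3·3 9·1  f→[1+27+729]=757
n=10: 10·1 5·2 2·5 1·10  f→[1000+125+8+1]=1134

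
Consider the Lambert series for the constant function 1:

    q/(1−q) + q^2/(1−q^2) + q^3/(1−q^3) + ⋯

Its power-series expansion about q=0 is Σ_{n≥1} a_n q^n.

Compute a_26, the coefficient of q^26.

q^26  k|26↦f(k): 1:1 2:1 13:1 26:1  a_26=4

a_26 = 4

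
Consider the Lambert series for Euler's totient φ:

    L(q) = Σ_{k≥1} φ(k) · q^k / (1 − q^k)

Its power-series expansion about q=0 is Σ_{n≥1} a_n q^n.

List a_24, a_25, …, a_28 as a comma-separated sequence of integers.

[q^24] φ(24)=8,φ(12)=4,φ(8)=4,φ(6)=2,φ(4)=2,φ(3)=2,φ(2)=1,φ(1)=1 ⇒ 24
q^25  k|25↦φ(k): 25:20 5:4 1:1  a_25=25
n=26: 1·26 2·13 13·2 26·1  φ→[1+1+12+12]=26
[q^27] φ(27)=18,φ(9)=6,φ(3)=2,φ(1)=1 ⇒ 27
d|28:{28,14,7,4,2,1}  Σφ=12+6+6+2+1+1=28

24, 25, 26, 27, 28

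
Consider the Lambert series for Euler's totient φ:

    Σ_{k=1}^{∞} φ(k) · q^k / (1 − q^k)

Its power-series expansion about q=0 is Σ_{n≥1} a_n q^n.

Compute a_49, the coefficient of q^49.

q^49  k|49↦φ(k): 49:42 7:6 1:1  a_49=49

a_49 = 49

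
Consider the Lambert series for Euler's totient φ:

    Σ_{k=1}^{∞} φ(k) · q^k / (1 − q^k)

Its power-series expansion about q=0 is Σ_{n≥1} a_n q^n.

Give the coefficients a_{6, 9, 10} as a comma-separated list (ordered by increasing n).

n=6: 6·1 3·2 2·3 1·6  φ→[2+2+1+1]=6
n=9: 9·1 3·3 1·9  φ→[6+2+1]=9
[q^10] φ(10)=4,φ(5)=4,φ(2)=1,φ(1)=1 ⇒ 10

6, 9, 10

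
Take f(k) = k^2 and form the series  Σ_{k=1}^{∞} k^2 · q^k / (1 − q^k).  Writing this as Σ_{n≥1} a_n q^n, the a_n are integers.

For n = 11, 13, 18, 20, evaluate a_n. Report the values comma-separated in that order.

q^11  k|11↦f(k): 1:1 11:121  a_11=122
n=13: 13·1 1·13  f→[169+1]=170
n=18: 1·18 2·9 3·6 6·3 9·2 18·1  f→[1+4+9+36+81+324]=455
q^20  k|20↦f(k): 1:1 2:4 4:16 5:25 10:100 20:400  a_20=546

122, 170, 455, 546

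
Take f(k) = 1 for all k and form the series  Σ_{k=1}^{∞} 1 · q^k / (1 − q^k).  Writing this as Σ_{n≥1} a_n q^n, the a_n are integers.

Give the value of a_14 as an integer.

a_14 = 4

q^14  k|14↦f(k): 1:1 2:1 7:1 14:1  a_14=4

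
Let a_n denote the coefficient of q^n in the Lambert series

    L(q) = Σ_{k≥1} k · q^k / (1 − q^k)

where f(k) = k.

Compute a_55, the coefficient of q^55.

a_55 = 72

n=55: 1·55 5·11 11·5 55·1  f→[1+5+11+55]=72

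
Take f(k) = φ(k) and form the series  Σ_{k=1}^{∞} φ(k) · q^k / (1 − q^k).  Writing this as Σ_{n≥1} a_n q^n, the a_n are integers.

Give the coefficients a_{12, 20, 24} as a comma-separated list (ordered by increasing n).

n=12: 12·1 6·2 4·3 3·4 2·6 1·12  φ→[4+2+2+2+1+1]=12
q^20  k|20↦φ(k): 1:1 2:1 4:2 5:4 10:4 20:8  a_20=20
q^24  k|24↦φ(k): 1:1 2:1 3:2 4:2 6:2 8:4 12:4 24:8  a_24=24

12, 20, 24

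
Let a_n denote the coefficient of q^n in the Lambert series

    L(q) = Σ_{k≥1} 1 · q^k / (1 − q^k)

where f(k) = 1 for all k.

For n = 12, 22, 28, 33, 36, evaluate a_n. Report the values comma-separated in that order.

6, 4, 6, 4, 9

n=12: 1·12 2·6 3·4 4·3 6·2 12·1  f→[1+1+1+1+1+1]=6
[q^22] f(1)=1,f(2)=1,f(11)=1,f(22)=1 ⇒ 4
q^28  k|28↦f(k): 1:1 2:1 4:1 7:1 14:1 28:1  a_28=6
[q^33] f(1)=1,f(3)=1,f(11)=1,f(33)=1 ⇒ 4
q^36  k|36↦f(k): 36:1 18:1 12:1 9:1 6:1 4:1 3:1 2:1 1:1  a_36=9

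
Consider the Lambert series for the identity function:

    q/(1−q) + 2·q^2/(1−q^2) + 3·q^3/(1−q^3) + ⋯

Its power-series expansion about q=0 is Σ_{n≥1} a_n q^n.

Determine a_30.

a_30 = 72

q^30  k|30↦f(k): 1:1 2:2 3:3 5:5 6:6 10:10 15:15 30:30  a_30=72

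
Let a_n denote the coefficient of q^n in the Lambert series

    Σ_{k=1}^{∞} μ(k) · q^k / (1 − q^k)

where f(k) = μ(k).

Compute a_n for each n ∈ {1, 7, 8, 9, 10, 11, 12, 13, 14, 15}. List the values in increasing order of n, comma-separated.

1, 0, 0, 0, 0, 0, 0, 0, 0, 0

n=1: 1·1  μ→[1]=1
q^7  k|7↦μ(k): 1:1 7:-1  a_7=0
n=8: 8·1 4·2 2·4 1·8  μ→[0+0+(-1)+1]=0
d|9:{9,3,1}  Σμ=0+(-1)+1=0
[q^10] μ(1)=1,μ(2)=-1,μ(5)=-1,μ(10)=1 ⇒ 0
d|11:{1,11}  Σμ=1+(-1)=0
q^12  k|12↦μ(k): 1:1 2:-1 3:-1 4:0 6:1 12:0  a_12=0
q^13  k|13↦μ(k): 1:1 13:-1  a_13=0
q^14  k|14↦μ(k): 14:1 7:-1 2:-1 1:1  a_14=0
[q^15] μ(1)=1,μ(3)=-1,μ(5)=-1,μ(15)=1 ⇒ 0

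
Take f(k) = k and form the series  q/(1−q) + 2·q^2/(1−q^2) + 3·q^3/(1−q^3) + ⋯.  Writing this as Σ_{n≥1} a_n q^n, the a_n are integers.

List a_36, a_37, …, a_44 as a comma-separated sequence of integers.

d|36:{1,2,3,4,6,9,12,18,36}  Σf=1+2+3+4+6+9+12+18+36=91
q^37  k|37↦f(k): 1:1 37:37  a_37=38
q^38  k|38↦f(k): 38:38 19:19 2:2 1:1  a_38=60
d|39:{39,13,3,1}  Σf=39+13+3+1=56
n=40: 1·40 2·20 4·10 5·8 8·5 10·4 20·2 40·1  f→[1+2+4+5+8+10+20+40]=90
n=41: 1·41 41·1  f→[1+41]=42
n=42: 42·1 21·2 14·3 7·6 6·7 3·14 2·21 1·42  f→[42+21+14+7+6+3+2+1]=96
n=43: 43·1 1·43  f→[43+1]=44
[q^44] f(44)=44,f(22)=22,f(11)=11,f(4)=4,f(2)=2,f(1)=1 ⇒ 84

91, 38, 60, 56, 90, 42, 96, 44, 84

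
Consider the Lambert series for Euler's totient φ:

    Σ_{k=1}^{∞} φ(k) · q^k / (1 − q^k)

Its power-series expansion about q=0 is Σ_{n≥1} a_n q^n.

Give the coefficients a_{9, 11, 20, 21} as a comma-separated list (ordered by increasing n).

d|9:{9,3,1}  Σφ=6+2+1=9
n=11: 11·1 1·11  φ→[10+1]=11
[q^20] φ(20)=8,φ(10)=4,φ(5)=4,φ(4)=2,φ(2)=1,φ(1)=1 ⇒ 20
q^21  k|21↦φ(k): 1:1 3:2 7:6 21:12  a_21=21

9, 11, 20, 21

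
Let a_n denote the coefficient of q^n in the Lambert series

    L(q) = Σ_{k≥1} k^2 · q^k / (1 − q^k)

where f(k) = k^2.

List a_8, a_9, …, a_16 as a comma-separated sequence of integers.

85, 91, 130, 122, 210, 170, 250, 260, 341

n=8: 8·1 4·2 2·4 1·8  f→[64+16+4+1]=85
[q^9] f(1)=1,f(3)=9,f(9)=81 ⇒ 91
q^10  k|10↦f(k): 10:100 5:25 2:4 1:1  a_10=130
q^11  k|11↦f(k): 1:1 11:121  a_11=122
[q^12] f(12)=144,f(6)=36,f(4)=16,f(3)=9,f(2)=4,f(1)=1 ⇒ 210
n=13: 13·1 1·13  f→[169+1]=170
q^14  k|14↦f(k): 14:196 7:49 2:4 1:1  a_14=250
[q^15] f(1)=1,f(3)=9,f(5)=25,f(15)=225 ⇒ 260
q^16  k|16↦f(k): 16:256 8:64 4:16 2:4 1:1  a_16=341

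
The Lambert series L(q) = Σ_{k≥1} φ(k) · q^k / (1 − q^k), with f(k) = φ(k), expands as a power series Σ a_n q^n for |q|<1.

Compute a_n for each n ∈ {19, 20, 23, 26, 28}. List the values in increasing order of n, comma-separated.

n=19: 1·19 19·1  φ→[1+18]=19
d|20:{20,10,5,4,2,1}  Σφ=8+4+4+2+1+1=20
q^23  k|23↦φ(k): 1:1 23:22  a_23=23
n=26: 26·1 13·2 2·13 1·26  φ→[12+12+1+1]=26
n=28: 28·1 14·2 7·4 4·7 2·14 1·28  φ→[12+6+6+2+1+1]=28

19, 20, 23, 26, 28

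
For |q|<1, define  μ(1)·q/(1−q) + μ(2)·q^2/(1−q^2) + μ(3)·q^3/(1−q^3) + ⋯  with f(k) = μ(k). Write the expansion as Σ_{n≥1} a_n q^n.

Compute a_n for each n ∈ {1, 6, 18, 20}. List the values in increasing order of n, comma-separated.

[q^1] μ(1)=1 ⇒ 1
[q^6] μ(1)=1,μ(2)=-1,μ(3)=-1,μ(6)=1 ⇒ 0
n=18: 1·18 2·9 3·6 6·3 9·2 18·1  μ→[1+(-1)+(-1)+1+0+0]=0
d|20:{20,10,5,4,2,1}  Σμ=0+1+(-1)+0+(-1)+1=0

1, 0, 0, 0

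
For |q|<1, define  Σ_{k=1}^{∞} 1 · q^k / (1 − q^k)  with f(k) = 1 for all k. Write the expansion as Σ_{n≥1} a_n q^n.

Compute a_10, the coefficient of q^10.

a_10 = 4

d|10:{1,2,5,10}  Σf=1+1+1+1=4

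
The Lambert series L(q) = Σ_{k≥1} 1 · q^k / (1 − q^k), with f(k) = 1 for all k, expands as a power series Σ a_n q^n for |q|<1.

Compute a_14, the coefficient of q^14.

a_14 = 4

[q^14] f(1)=1,f(2)=1,f(7)=1,f(14)=1 ⇒ 4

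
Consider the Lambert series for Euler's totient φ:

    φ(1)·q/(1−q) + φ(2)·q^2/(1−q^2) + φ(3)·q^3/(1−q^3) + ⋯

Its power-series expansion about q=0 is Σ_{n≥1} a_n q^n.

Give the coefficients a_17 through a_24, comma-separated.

d|17:{1,17}  Σφ=1+16=17
q^18  k|18↦φ(k): 1:1 2:1 3:2 6:2 9:6 18:6  a_18=18
d|19:{19,1}  Σφ=18+1=19
d|20:{20,10,5,4,2,1}  Σφ=8+4+4+2+1+1=20
[q^21] φ(1)=1,φ(3)=2,φ(7)=6,φ(21)=12 ⇒ 21
n=22: 22·1 11·2 2·11 1·22  φ→[10+10+1+1]=22
[q^23] φ(1)=1,φ(23)=22 ⇒ 23
d|24:{1,2,3,4,6,8,12,24}  Σφ=1+1+2+2+2+4+4+8=24

17, 18, 19, 20, 21, 22, 23, 24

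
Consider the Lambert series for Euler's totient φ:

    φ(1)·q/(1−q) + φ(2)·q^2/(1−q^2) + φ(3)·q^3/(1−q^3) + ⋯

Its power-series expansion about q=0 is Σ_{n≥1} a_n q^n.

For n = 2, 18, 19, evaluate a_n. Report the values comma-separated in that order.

n=2: 1·2 2·1  φ→[1+1]=2
n=18: 18·1 9·2 6·3 3·6 2·9 1·18  φ→[6+6+2+2+1+1]=18
[q^19] φ(19)=18,φ(1)=1 ⇒ 19

2, 18, 19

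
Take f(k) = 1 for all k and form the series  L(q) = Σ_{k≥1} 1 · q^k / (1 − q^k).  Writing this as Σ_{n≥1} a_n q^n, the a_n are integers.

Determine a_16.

[q^16] f(16)=1,f(8)=1,f(4)=1,f(2)=1,f(1)=1 ⇒ 5

a_16 = 5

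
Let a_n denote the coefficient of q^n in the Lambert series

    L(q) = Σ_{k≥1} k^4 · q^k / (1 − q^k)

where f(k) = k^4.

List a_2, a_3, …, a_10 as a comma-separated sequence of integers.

17, 82, 273, 626, 1394, 2402, 4369, 6643, 10642

n=2: 1·2 2·1  f→[1+16]=17
q^3  k|3↦f(k): 3:81 1:1  a_3=82
n=4: 1·4 2·2 4·1  f→[1+16+256]=273
d|5:{1,5}  Σf=1+625=626
[q^6] f(1)=1,f(2)=16,f(3)=81,f(6)=1296 ⇒ 1394
[q^7] f(1)=1,f(7)=2401 ⇒ 2402
d|8:{1,2,4,8}  Σf=1+16+256+4096=4369
n=9: 1·9 3·3 9·1  f→[1+81+6561]=6643
n=10: 10·1 5·2 2·5 1·10  f→[10000+625+16+1]=10642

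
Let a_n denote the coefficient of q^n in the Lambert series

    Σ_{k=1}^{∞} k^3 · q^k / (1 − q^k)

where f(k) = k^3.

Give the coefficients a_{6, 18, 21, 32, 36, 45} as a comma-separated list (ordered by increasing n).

d|6:{1,2,3,6}  Σf=1+8+27+216=252
n=18: 18·1 9·2 6·3 3·6 2·9 1·18  f→[5832+729+216+27+8+1]=6813
q^21  k|21↦f(k): 1:1 3:27 7:343 21:9261  a_21=9632
[q^32] f(1)=1,f(2)=8,f(4)=64,f(8)=512,f(16)=4096,f(32)=32768 ⇒ 37449
[q^36] f(36)=46656,f(18)=5832,f(12)=1728,f(9)=729,f(6)=216,f(4)=64,f(3)=27,f(2)=8,f(1)=1 ⇒ 55261
d|45:{45,15,9,5,3,1}  Σf=91125+3375+729+125+27+1=95382

252, 6813, 9632, 37449, 55261, 95382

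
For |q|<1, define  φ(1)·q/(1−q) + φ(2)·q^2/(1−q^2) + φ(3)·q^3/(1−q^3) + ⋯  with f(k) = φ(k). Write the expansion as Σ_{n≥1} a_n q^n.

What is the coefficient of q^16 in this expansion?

d|16:{16,8,4,2,1}  Σφ=8+4+2+1+1=16

a_16 = 16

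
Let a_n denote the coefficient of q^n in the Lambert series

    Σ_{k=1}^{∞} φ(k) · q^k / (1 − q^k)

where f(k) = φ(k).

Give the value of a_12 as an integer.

n=12: 1·12 2·6 3·4 4·3 6·2 12·1  φ→[1+1+2+2+2+4]=12

a_12 = 12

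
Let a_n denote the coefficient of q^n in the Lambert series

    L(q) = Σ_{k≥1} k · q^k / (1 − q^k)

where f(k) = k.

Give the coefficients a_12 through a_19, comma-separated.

q^12  k|12↦f(k): 1:1 2:2 3:3 4:4 6:6 12:12  a_12=28
q^13  k|13↦f(k): 13:13 1:1  a_13=14
d|14:{1,2,7,14}  Σf=1+2+7+14=24
d|15:{15,5,3,1}  Σf=15+5+3+1=24
q^16  k|16↦f(k): 16:16 8:8 4:4 2:2 1:1  a_16=31
q^17  k|17↦f(k): 17:17 1:1  a_17=18
[q^18] f(1)=1,f(2)=2,f(3)=3,f(6)=6,f(9)=9,f(18)=18 ⇒ 39
d|19:{19,1}  Σf=19+1=20

28, 14, 24, 24, 31, 18, 39, 20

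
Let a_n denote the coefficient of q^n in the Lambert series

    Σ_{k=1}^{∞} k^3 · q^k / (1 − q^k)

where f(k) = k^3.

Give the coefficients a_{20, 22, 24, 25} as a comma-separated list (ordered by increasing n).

[q^20] f(20)=8000,f(10)=1000,f(5)=125,f(4)=64,f(2)=8,f(1)=1 ⇒ 9198
q^22  k|22↦f(k): 1:1 2:8 11:1331 22:10648  a_22=11988
d|24:{24,12,8,6,4,3,2,1}  Σf=13824+1728+512+216+64+27+8+1=16380
q^25  k|25↦f(k): 25:15625 5:125 1:1  a_25=15751

9198, 11988, 16380, 15751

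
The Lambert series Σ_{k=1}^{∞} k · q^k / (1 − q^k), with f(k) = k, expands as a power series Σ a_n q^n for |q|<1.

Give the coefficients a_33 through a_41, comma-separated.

n=33: 33·1 11·3 3·11 1·33  f→[33+11+3+1]=48
n=34: 1·34 2·17 17·2 34·1  f→[1+2+17+34]=54
[q^35] f(35)=35,f(7)=7,f(5)=5,f(1)=1 ⇒ 48
n=36: 1·36 2·18 3·12 4·9 6·6 9·4 12·3 18·2 36·1  f→[1+2+3+4+6+9+12+18+36]=91
d|37:{1,37}  Σf=1+37=38
[q^38] f(1)=1,f(2)=2,f(19)=19,f(38)=38 ⇒ 60
n=39: 1·39 3·13 13·3 39·1  f→[1+3+13+39]=56
q^40  k|40↦f(k): 40:40 20:20 10:10 8:8 5:5 4:4 2:2 1:1  a_40=90
q^41  k|41↦f(k): 41:41 1:1  a_41=42

48, 54, 48, 91, 38, 60, 56, 90, 42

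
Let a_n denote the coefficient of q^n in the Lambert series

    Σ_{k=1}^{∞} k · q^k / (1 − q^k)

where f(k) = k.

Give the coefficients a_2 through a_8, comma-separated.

3, 4, 7, 6, 12, 8, 15

[q^2] f(2)=2,f(1)=1 ⇒ 3
q^3  k|3↦f(k): 3:3 1:1  a_3=4
d|4:{4,2,1}  Σf=4+2+1=7
[q^5] f(5)=5,f(1)=1 ⇒ 6
n=6: 6·1 3·2 2·3 1·6  f→[6+3+2+1]=12
n=7: 7·1 1·7  f→[7+1]=8
d|8:{8,4,2,1}  Σf=8+4+2+1=15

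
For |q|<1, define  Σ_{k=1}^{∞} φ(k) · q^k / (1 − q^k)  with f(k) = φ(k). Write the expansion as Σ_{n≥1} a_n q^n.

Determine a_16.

[q^16] φ(1)=1,φ(2)=1,φ(4)=2,φ(8)=4,φ(16)=8 ⇒ 16

a_16 = 16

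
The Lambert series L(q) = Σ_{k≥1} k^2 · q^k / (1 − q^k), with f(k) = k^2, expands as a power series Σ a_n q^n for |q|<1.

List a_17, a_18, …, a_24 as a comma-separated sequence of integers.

d|17:{17,1}  Σf=289+1=290
n=18: 18·1 9·2 6·3 3·6 2·9 1·18  f→[324+81+36+9+4+1]=455
[q^19] f(19)=361,f(1)=1 ⇒ 362
n=20: 1·20 2·10 4·5 5·4 10·2 20·1  f→[1+4+16+25+100+400]=546
[q^21] f(21)=441,f(7)=49,f(3)=9,f(1)=1 ⇒ 500
q^22  k|22↦f(k): 22:484 11:121 2:4 1:1  a_22=610
q^23  k|23↦f(k): 23:529 1:1  a_23=530
[q^24] f(1)=1,f(2)=4,f(3)=9,f(4)=16,f(6)=36,f(8)=64,f(12)=144,f(24)=576 ⇒ 850

290, 455, 362, 546, 500, 610, 530, 850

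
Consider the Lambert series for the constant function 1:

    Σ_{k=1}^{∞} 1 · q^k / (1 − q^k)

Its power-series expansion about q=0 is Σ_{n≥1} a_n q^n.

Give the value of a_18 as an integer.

a_18 = 6

q^18  k|18↦f(k): 18:1 9:1 6:1 3:1 2:1 1:1  a_18=6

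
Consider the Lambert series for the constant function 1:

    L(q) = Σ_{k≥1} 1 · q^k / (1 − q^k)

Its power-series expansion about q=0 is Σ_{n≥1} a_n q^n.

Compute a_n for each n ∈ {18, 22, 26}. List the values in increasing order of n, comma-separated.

6, 4, 4

n=18: 18·1 9·2 6·3 3·6 2·9 1·18  f→[1+1+1+1+1+1]=6
n=22: 1·22 2·11 11·2 22·1  f→[1+1+1+1]=4
d|26:{26,13,2,1}  Σf=1+1+1+1=4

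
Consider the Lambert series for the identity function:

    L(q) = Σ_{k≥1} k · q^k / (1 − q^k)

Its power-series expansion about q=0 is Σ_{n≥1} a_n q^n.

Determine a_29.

n=29: 29·1 1·29  f→[29+1]=30

a_29 = 30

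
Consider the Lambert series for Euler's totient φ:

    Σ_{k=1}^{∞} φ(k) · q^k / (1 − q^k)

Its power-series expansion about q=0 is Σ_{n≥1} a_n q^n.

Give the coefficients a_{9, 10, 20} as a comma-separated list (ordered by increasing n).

d|9:{1,3,9}  Σφ=1+2+6=9
n=10: 10·1 5·2 2·5 1·10  φ→[4+4+1+1]=10
n=20: 1·20 2·10 4·5 5·4 10·2 20·1  φ→[1+1+2+4+4+8]=20

9, 10, 20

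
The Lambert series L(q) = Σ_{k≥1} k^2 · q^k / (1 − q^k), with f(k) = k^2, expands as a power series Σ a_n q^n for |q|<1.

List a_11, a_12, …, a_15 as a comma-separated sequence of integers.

d|11:{1,11}  Σf=1+121=122
d|12:{12,6,4,3,2,1}  Σf=144+36+16+9+4+1=210
n=13: 13·1 1·13  f→[169+1]=170
[q^14] f(1)=1,f(2)=4,f(7)=49,f(14)=196 ⇒ 250
q^15  k|15↦f(k): 15:225 5:25 3:9 1:1  a_15=260

122, 210, 170, 250, 260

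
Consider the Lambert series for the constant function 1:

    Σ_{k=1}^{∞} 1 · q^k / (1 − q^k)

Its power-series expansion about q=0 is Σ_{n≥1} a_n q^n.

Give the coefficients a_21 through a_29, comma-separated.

q^21  k|21↦f(k): 1:1 3:1 7:1 21:1  a_21=4
n=22: 22·1 11·2 2·11 1·22  f→[1+1+1+1]=4
d|23:{23,1}  Σf=1+1=2
d|24:{1,2,3,4,6,8,12,24}  Σf=1+1+1+1+1+1+1+1=8
d|25:{25,5,1}  Σf=1+1+1=3
n=26: 1·26 2·13 13·2 26·1  f→[1+1+1+1]=4
[q^27] f(1)=1,f(3)=1,f(9)=1,f(27)=1 ⇒ 4
d|28:{1,2,4,7,14,28}  Σf=1+1+1+1+1+1=6
[q^29] f(29)=1,f(1)=1 ⇒ 2

4, 4, 2, 8, 3, 4, 4, 6, 2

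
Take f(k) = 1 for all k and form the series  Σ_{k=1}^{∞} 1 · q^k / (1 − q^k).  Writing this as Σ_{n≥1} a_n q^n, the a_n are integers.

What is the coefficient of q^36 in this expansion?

a_36 = 9

[q^36] f(1)=1,f(2)=1,f(3)=1,f(4)=1,f(6)=1,f(9)=1,f(12)=1,f(18)=1,f(36)=1 ⇒ 9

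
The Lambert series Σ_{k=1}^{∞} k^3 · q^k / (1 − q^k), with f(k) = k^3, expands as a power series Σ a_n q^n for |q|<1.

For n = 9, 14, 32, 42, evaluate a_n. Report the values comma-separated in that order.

q^9  k|9↦f(k): 9:729 3:27 1:1  a_9=757
q^14  k|14↦f(k): 1:1 2:8 7:343 14:2744  a_14=3096
n=32: 1·32 2·16 4·8 8·4 16·2 32·1  f→[1+8+64+512+4096+32768]=37449
d|42:{42,21,14,7,6,3,2,1}  Σf=74088+9261+2744+343+216+27+8+1=86688

757, 3096, 37449, 86688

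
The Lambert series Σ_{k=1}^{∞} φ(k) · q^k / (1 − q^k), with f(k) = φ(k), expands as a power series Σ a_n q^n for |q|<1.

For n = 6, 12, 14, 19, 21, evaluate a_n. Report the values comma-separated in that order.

[q^6] φ(6)=2,φ(3)=2,φ(2)=1,φ(1)=1 ⇒ 6
q^12  k|12↦φ(k): 1:1 2:1 3:2 4:2 6:2 12:4  a_12=12
[q^14] φ(14)=6,φ(7)=6,φ(2)=1,φ(1)=1 ⇒ 14
n=19: 1·19 19·1  φ→[1+18]=19
[q^21] φ(1)=1,φ(3)=2,φ(7)=6,φ(21)=12 ⇒ 21

6, 12, 14, 19, 21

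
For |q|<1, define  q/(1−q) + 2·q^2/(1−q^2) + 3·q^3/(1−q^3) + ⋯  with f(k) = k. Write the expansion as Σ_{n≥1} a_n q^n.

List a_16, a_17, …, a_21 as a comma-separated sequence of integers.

n=16: 1·16 2·8 4·4 8·2 16·1  f→[1+2+4+8+16]=31
q^17  k|17↦f(k): 17:17 1:1  a_17=18
n=18: 18·1 9·2 6·3 3·6 2·9 1·18  f→[18+9+6+3+2+1]=39
[q^19] f(1)=1,f(19)=19 ⇒ 20
d|20:{20,10,5,4,2,1}  Σf=20+10+5+4+2+1=42
d|21:{21,7,3,1}  Σf=21+7+3+1=32

31, 18, 39, 20, 42, 32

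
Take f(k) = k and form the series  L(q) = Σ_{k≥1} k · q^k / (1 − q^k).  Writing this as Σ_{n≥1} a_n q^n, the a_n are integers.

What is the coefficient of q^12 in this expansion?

d|12:{12,6,4,3,2,1}  Σf=12+6+4+3+2+1=28

a_12 = 28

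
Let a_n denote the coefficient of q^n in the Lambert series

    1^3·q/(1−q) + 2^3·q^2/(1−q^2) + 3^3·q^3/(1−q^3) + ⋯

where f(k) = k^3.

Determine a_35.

a_35 = 43344

q^35  k|35↦f(k): 35:42875 7:343 5:125 1:1  a_35=43344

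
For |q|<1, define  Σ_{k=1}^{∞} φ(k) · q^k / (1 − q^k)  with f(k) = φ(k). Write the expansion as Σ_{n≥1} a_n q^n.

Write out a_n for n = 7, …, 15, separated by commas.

q^7  k|7↦φ(k): 1:1 7:6  a_7=7
[q^8] φ(1)=1,φ(2)=1,φ(4)=2,φ(8)=4 ⇒ 8
q^9  k|9↦φ(k): 9:6 3:2 1:1  a_9=9
q^10  k|10↦φ(k): 1:1 2:1 5:4 10:4  a_10=10
d|11:{1,11}  Σφ=1+10=11
d|12:{12,6,4,3,2,1}  Σφ=4+2+2+2+1+1=12
q^13  k|13↦φ(k): 1:1 13:12  a_13=13
q^14  k|14↦φ(k): 14:6 7:6 2:1 1:1  a_14=14
n=15: 1·15 3·5 5·3 15·1  φ→[1+2+4+8]=15

7, 8, 9, 10, 11, 12, 13, 14, 15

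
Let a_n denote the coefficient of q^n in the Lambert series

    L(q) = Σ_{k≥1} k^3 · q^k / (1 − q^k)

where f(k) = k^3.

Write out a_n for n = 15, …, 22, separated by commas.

3528, 4681, 4914, 6813, 6860, 9198, 9632, 11988

n=15: 1·15 3·5 5·3 15·1  f→[1+27+125+3375]=3528
n=16: 16·1 8·2 4·4 2·8 1·16  f→[4096+512+64+8+1]=4681
d|17:{17,1}  Σf=4913+1=4914
d|18:{18,9,6,3,2,1}  Σf=5832+729+216+27+8+1=6813
q^19  k|19↦f(k): 1:1 19:6859  a_19=6860
[q^20] f(20)=8000,f(10)=1000,f(5)=125,f(4)=64,f(2)=8,f(1)=1 ⇒ 9198
d|21:{21,7,3,1}  Σf=9261+343+27+1=9632
n=22: 1·22 2·11 11·2 22·1  f→[1+8+1331+10648]=11988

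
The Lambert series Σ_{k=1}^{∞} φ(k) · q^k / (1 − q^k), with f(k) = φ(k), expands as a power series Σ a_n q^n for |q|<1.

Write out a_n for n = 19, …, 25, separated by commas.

[q^19] φ(19)=18,φ(1)=1 ⇒ 19
[q^20] φ(20)=8,φ(10)=4,φ(5)=4,φ(4)=2,φ(2)=1,φ(1)=1 ⇒ 20
q^21  k|21↦φ(k): 21:12 7:6 3:2 1:1  a_21=21
n=22: 22·1 11·2 2·11 1·22  φ→[10+10+1+1]=22
d|23:{1,23}  Σφ=1+22=23
q^24  k|24↦φ(k): 24:8 12:4 8:4 6:2 4:2 3:2 2:1 1:1  a_24=24
[q^25] φ(1)=1,φ(5)=4,φ(25)=20 ⇒ 25

19, 20, 21, 22, 23, 24, 25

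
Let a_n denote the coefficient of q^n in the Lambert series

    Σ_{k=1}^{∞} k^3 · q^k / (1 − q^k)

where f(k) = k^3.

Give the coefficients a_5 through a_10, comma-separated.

d|5:{5,1}  Σf=125+1=126
d|6:{1,2,3,6}  Σf=1+8+27+216=252
[q^7] f(1)=1,f(7)=343 ⇒ 344
d|8:{8,4,2,1}  Σf=512+64+8+1=585
n=9: 1·9 3·3 9·1  f→[1+27+729]=757
[q^10] f(1)=1,f(2)=8,f(5)=125,f(10)=1000 ⇒ 1134

126, 252, 344, 585, 757, 1134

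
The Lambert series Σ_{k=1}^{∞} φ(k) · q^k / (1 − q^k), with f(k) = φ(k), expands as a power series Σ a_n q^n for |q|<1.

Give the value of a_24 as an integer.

n=24: 24·1 12·2 8·3 6·4 4·6 3·8 2·12 1·24  φ→[8+4+4+2+2+2+1+1]=24

a_24 = 24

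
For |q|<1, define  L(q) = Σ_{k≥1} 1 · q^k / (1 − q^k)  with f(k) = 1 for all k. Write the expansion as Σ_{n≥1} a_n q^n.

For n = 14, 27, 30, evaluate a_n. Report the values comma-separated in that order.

4, 4, 8

q^14  k|14↦f(k): 1:1 2:1 7:1 14:1  a_14=4
q^27  k|27↦f(k): 27:1 9:1 3:1 1:1  a_27=4
d|30:{30,15,10,6,5,3,2,1}  Σf=1+1+1+1+1+1+1+1=8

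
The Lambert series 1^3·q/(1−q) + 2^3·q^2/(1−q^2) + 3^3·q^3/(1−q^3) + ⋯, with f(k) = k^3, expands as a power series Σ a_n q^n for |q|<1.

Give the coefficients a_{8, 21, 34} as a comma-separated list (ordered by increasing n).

[q^8] f(1)=1,f(2)=8,f(4)=64,f(8)=512 ⇒ 585
q^21  k|21↦f(k): 1:1 3:27 7:343 21:9261  a_21=9632
n=34: 34·1 17·2 2·17 1·34  f→[39304+4913+8+1]=44226

585, 9632, 44226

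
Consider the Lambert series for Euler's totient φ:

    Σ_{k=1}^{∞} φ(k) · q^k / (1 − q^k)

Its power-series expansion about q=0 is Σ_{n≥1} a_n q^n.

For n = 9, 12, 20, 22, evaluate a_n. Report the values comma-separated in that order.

[q^9] φ(9)=6,φ(3)=2,φ(1)=1 ⇒ 9
q^12  k|12↦φ(k): 1:1 2:1 3:2 4:2 6:2 12:4  a_12=12
n=20: 20·1 10·2 5·4 4·5 2·10 1·20  φ→[8+4+4+2+1+1]=20
d|22:{1,2,11,22}  Σφ=1+1+10+10=22

9, 12, 20, 22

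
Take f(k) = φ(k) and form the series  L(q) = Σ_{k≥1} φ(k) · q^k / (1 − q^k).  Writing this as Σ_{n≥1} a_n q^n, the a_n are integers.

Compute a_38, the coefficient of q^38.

n=38: 1·38 2·19 19·2 38·1  φ→[1+1+18+18]=38

a_38 = 38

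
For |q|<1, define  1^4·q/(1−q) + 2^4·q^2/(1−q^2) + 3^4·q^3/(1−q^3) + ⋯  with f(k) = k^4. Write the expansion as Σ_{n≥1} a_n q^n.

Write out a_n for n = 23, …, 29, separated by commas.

d|23:{1,23}  Σf=1+279841=279842
[q^24] f(24)=331776,f(12)=20736,f(8)=4096,f(6)=1296,f(4)=256,f(3)=81,f(2)=16,f(1)=1 ⇒ 358258
[q^25] f(25)=390625,f(5)=625,f(1)=1 ⇒ 391251
d|26:{1,2,13,26}  Σf=1+16+28561+456976=485554
[q^27] f(1)=1,f(3)=81,f(9)=6561,f(27)=531441 ⇒ 538084
q^28  k|28↦f(k): 1:1 2:16 4:256 7:2401 14:38416 28:614656  a_28=655746
d|29:{1,29}  Σf=1+707281=707282

279842, 358258, 391251, 485554, 538084, 655746, 707282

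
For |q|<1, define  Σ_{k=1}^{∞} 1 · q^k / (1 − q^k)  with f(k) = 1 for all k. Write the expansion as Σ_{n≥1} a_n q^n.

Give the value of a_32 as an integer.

n=32: 32·1 16·2 8·4 4·8 2·16 1·32  f→[1+1+1+1+1+1]=6

a_32 = 6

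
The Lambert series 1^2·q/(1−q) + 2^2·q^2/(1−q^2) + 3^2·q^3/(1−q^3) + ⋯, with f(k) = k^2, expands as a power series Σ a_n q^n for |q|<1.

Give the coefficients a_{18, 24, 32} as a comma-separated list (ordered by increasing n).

[q^18] f(1)=1,f(2)=4,f(3)=9,f(6)=36,f(9)=81,f(18)=324 ⇒ 455
[q^24] f(24)=576,f(12)=144,f(8)=64,f(6)=36,f(4)=16,f(3)=9,f(2)=4,f(1)=1 ⇒ 850
n=32: 1·32 2·16 4·8 8·4 16·2 32·1  f→[1+4+16+64+256+1024]=1365

455, 850, 1365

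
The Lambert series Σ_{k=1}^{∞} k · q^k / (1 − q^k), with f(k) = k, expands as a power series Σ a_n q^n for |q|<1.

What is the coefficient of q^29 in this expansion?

a_29 = 30

d|29:{29,1}  Σf=29+1=30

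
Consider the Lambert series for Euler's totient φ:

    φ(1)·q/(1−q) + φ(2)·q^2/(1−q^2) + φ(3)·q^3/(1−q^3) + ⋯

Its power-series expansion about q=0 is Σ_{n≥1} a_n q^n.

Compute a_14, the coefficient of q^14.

n=14: 14·1 7·2 2·7 1·14  φ→[6+6+1+1]=14

a_14 = 14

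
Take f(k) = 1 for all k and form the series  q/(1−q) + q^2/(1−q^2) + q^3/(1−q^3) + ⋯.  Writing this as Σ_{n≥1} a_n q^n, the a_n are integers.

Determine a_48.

n=48: 1·48 2·24 3·16 4·12 6·8 8·6 12·4 16·3 24·2 48·1  f→[1+1+1+1+1+1+1+1+1+1]=10

a_48 = 10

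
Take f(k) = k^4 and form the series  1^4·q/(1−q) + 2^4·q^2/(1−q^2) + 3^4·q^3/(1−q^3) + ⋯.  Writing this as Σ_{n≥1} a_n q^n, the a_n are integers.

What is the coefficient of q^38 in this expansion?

a_38 = 2215474

d|38:{38,19,2,1}  Σf=2085136+130321+16+1=2215474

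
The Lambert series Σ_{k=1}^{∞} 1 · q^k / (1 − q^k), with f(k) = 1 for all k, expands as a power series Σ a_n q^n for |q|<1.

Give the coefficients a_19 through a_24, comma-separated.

q^19  k|19↦f(k): 1:1 19:1  a_19=2
q^20  k|20↦f(k): 20:1 10:1 5:1 4:1 2:1 1:1  a_20=6
[q^21] f(1)=1,f(3)=1,f(7)=1,f(21)=1 ⇒ 4
q^22  k|22↦f(k): 22:1 11:1 2:1 1:1  a_22=4
q^23  k|23↦f(k): 1:1 23:1  a_23=2
q^24  k|24↦f(k): 1:1 2:1 3:1 4:1 6:1 8:1 12:1 24:1  a_24=8

2, 6, 4, 4, 2, 8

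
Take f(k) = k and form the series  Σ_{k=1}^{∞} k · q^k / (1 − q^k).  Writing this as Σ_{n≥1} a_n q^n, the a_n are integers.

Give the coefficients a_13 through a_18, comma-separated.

[q^13] f(1)=1,f(13)=13 ⇒ 14
q^14  k|14↦f(k): 1:1 2:2 7:7 14:14  a_14=24
d|15:{1,3,5,15}  Σf=1+3+5+15=24
[q^16] f(16)=16,f(8)=8,f(4)=4,f(2)=2,f(1)=1 ⇒ 31
n=17: 17·1 1·17  f→[17+1]=18
d|18:{1,2,3,6,9,18}  Σf=1+2+3+6+9+18=39

14, 24, 24, 31, 18, 39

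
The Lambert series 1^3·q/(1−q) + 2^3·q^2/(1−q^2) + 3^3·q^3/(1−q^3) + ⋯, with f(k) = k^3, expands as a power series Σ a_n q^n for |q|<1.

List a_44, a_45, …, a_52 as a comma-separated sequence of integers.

d|44:{44,22,11,4,2,1}  Σf=85184+10648+1331+64+8+1=97236
[q^45] f(45)=91125,f(15)=3375,f(9)=729,f(5)=125,f(3)=27,f(1)=1 ⇒ 95382
d|46:{1,2,23,46}  Σf=1+8+12167+97336=109512
n=47: 47·1 1·47  f→[103823+1]=103824
n=48: 1·48 2·24 3·16 4·12 6·8 8·6 12·4 16·3 24·2 48·1  f→[1+8+27+64+216+512+1728+4096+13824+110592]=131068
[q^49] f(1)=1,f(7)=343,f(49)=117649 ⇒ 117993
d|50:{1,2,5,10,25,50}  Σf=1+8+125+1000+15625+125000=141759
q^51  k|51↦f(k): 1:1 3:27 17:4913 51:132651  a_51=137592
q^52  k|52↦f(k): 1:1 2:8 4:64 13:2197 26:17576 52:140608  a_52=160454

97236, 95382, 109512, 103824, 131068, 117993, 141759, 137592, 160454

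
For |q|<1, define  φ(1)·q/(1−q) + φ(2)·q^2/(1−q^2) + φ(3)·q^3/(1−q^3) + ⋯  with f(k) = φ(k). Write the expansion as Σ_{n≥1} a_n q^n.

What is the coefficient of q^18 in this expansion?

q^18  k|18↦φ(k): 1:1 2:1 3:2 6:2 9:6 18:6  a_18=18

a_18 = 18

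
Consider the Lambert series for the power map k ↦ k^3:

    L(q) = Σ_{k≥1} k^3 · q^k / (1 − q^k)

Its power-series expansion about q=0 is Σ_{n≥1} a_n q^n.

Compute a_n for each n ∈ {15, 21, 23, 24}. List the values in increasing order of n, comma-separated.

[q^15] f(1)=1,f(3)=27,f(5)=125,f(15)=3375 ⇒ 3528
[q^21] f(1)=1,f(3)=27,f(7)=343,f(21)=9261 ⇒ 9632
q^23  k|23↦f(k): 1:1 23:12167  a_23=12168
q^24  k|24↦f(k): 1:1 2:8 3:27 4:64 6:216 8:512 12:1728 24:13824  a_24=16380

3528, 9632, 12168, 16380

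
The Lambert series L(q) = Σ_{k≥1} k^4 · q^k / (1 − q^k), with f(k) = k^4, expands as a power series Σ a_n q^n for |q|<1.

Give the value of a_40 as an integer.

n=40: 40·1 20·2 10·4 8·5 5·8 4·10 2·20 1·40  f→[2560000+160000+10000+4096+625+256+16+1]=2734994

a_40 = 2734994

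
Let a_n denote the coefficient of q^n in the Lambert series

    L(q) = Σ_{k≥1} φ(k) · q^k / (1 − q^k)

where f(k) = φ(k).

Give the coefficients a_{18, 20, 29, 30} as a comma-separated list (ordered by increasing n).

q^18  k|18↦φ(k): 1:1 2:1 3:2 6:2 9:6 18:6  a_18=18
d|20:{20,10,5,4,2,1}  Σφ=8+4+4+2+1+1=20
d|29:{1,29}  Σφ=1+28=29
[q^30] φ(30)=8,φ(15)=8,φ(10)=4,φ(6)=2,φ(5)=4,φ(3)=2,φ(2)=1,φ(1)=1 ⇒ 30

18, 20, 29, 30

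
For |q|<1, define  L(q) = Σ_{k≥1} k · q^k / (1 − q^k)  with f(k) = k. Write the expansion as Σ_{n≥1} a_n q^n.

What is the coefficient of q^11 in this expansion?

d|11:{11,1}  Σf=11+1=12

a_11 = 12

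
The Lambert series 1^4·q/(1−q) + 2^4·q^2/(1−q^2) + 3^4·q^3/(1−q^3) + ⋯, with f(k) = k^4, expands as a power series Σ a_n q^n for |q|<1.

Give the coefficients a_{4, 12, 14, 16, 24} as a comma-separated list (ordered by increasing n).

q^4  k|4↦f(k): 1:1 2:16 4:256  a_4=273
d|12:{12,6,4,3,2,1}  Σf=20736+1296+256+81+16+1=22386
q^14  k|14↦f(k): 14:38416 7:2401 2:16 1:1  a_14=40834
[q^16] f(1)=1,f(2)=16,f(4)=256,f(8)=4096,f(16)=65536 ⇒ 69905
d|24:{1,2,3,4,6,8,12,24}  Σf=1+16+81+256+1296+4096+20736+331776=358258

273, 22386, 40834, 69905, 358258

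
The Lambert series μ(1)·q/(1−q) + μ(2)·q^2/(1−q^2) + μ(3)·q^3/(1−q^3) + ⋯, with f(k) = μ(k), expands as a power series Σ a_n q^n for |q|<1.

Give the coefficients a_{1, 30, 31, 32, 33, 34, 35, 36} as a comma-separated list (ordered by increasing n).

d|1:{1}  Σμ=1=1
q^30  k|30↦μ(k): 1:1 2:-1 3:-1 5:-1 6:1 10:1 15:1 30:-1  a_30=0
[q^31] μ(1)=1,μ(31)=-1 ⇒ 0
q^32  k|32↦μ(k): 1:1 2:-1 4:0 8:0 16:0 32:0  a_32=0
n=33: 1·33 3·11 11·3 33·1  μ→[1+(-1)+(-1)+1]=0
n=34: 34·1 17·2 2·17 1·34  μ→[1+(-1)+(-1)+1]=0
n=35: 1·35 5·7 7·5 35·1  μ→[1+(-1)+(-1)+1]=0
q^36  k|36↦μ(k): 36:0 18:0 12:0 9:0 6:1 4:0 3:-1 2:-1 1:1  a_36=0

1, 0, 0, 0, 0, 0, 0, 0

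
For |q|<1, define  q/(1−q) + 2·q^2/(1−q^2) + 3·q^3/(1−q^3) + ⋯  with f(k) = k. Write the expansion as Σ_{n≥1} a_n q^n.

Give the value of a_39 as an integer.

a_39 = 56

q^39  k|39↦f(k): 39:39 13:13 3:3 1:1  a_39=56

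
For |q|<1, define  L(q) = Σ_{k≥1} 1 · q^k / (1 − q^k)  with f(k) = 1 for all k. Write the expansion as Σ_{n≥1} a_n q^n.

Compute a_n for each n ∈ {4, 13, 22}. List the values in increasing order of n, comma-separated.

[q^4] f(1)=1,f(2)=1,f(4)=1 ⇒ 3
d|13:{13,1}  Σf=1+1=2
[q^22] f(22)=1,f(11)=1,f(2)=1,f(1)=1 ⇒ 4

3, 2, 4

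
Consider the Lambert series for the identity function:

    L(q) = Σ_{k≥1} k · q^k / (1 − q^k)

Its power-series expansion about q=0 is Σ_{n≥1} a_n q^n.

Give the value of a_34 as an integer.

[q^34] f(34)=34,f(17)=17,f(2)=2,f(1)=1 ⇒ 54

a_34 = 54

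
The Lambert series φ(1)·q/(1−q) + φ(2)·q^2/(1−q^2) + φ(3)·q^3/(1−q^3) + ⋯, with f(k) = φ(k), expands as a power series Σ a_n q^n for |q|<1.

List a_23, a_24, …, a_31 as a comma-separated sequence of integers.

n=23: 23·1 1·23  φ→[22+1]=23
[q^24] φ(24)=8,φ(12)=4,φ(8)=4,φ(6)=2,φ(4)=2,φ(3)=2,φ(2)=1,φ(1)=1 ⇒ 24
[q^25] φ(1)=1,φ(5)=4,φ(25)=20 ⇒ 25
q^26  k|26↦φ(k): 26:12 13:12 2:1 1:1  a_26=26
d|27:{1,3,9,27}  Σφ=1+2+6+18=27
[q^28] φ(28)=12,φ(14)=6,φ(7)=6,φ(4)=2,φ(2)=1,φ(1)=1 ⇒ 28
[q^29] φ(29)=28,φ(1)=1 ⇒ 29
[q^30] φ(1)=1,φ(2)=1,φ(3)=2,φ(5)=4,φ(6)=2,φ(10)=4,φ(15)=8,φ(30)=8 ⇒ 30
d|31:{1,31}  Σφ=1+30=31

23, 24, 25, 26, 27, 28, 29, 30, 31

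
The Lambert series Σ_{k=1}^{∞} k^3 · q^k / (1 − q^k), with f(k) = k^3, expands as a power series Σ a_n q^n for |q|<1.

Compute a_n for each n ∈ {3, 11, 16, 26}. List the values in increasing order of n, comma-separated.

q^3  k|3↦f(k): 3:27 1:1  a_3=28
d|11:{1,11}  Σf=1+1331=1332
q^16  k|16↦f(k): 1:1 2:8 4:64 8:512 16:4096  a_16=4681
[q^26] f(26)=17576,f(13)=2197,f(2)=8,f(1)=1 ⇒ 19782

28, 1332, 4681, 19782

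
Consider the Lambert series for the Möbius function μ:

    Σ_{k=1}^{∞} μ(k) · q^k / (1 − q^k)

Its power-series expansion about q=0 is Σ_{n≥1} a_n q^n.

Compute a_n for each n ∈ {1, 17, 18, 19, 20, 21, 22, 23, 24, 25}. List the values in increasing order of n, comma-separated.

1, 0, 0, 0, 0, 0, 0, 0, 0, 0

d|1:{1}  Σμ=1=1
q^17  k|17↦μ(k): 17:-1 1:1  a_17=0
q^18  k|18↦μ(k): 1:1 2:-1 3:-1 6:1 9:0 18:0  a_18=0
n=19: 19·1 1·19  μ→[(-1)+1]=0
d|20:{1,2,4,5,10,20}  Σμ=1+(-1)+0+(-1)+1+0=0
d|21:{1,3,7,21}  Σμ=1+(-1)+(-1)+1=0
q^22  k|22↦μ(k): 22:1 11:-1 2:-1 1:1  a_22=0
d|23:{23,1}  Σμ=(-1)+1=0
n=24: 24·1 12·2 8·3 6·4 4·6 3·8 2·12 1·24  μ→[0+0+0+1+0+(-1)+(-1)+1]=0
n=25: 25·1 5·5 1·25  μ→[0+(-1)+1]=0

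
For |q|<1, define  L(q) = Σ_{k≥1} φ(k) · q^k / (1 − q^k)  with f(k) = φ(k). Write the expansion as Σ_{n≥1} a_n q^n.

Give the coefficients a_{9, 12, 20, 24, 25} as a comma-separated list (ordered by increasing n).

n=9: 1·9 3·3 9·1  φ→[1+2+6]=9
n=12: 12·1 6·2 4·3 3·4 2·6 1·12  φ→[4+2+2+2+1+1]=12
q^20  k|20↦φ(k): 20:8 10:4 5:4 4:2 2:1 1:1  a_20=20
q^24  k|24↦φ(k): 1:1 2:1 3:2 4:2 6:2 8:4 12:4 24:8  a_24=24
n=25: 1·25 5·5 25·1  φ→[1+4+20]=25

9, 12, 20, 24, 25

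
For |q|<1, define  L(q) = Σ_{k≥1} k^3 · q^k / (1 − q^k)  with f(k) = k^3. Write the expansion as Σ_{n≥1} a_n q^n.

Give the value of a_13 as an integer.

a_13 = 2198

q^13  k|13↦f(k): 13:2197 1:1  a_13=2198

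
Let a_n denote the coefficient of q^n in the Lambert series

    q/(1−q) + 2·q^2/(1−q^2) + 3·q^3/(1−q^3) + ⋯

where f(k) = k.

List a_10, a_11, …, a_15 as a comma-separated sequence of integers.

[q^10] f(1)=1,f(2)=2,f(5)=5,f(10)=10 ⇒ 18
n=11: 1·11 11·1  f→[1+11]=12
q^12  k|12↦f(k): 12:12 6:6 4:4 3:3 2:2 1:1  a_12=28
[q^13] f(13)=13,f(1)=1 ⇒ 14
n=14: 14·1 7·2 2·7 1·14  f→[14+7+2+1]=24
q^15  k|15↦f(k): 15:15 5:5 3:3 1:1  a_15=24

18, 12, 28, 14, 24, 24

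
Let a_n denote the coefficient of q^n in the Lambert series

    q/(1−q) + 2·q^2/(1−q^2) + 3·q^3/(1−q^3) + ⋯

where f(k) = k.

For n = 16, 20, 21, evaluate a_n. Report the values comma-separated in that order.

31, 42, 32

d|16:{1,2,4,8,16}  Σf=1+2+4+8+16=31
d|20:{1,2,4,5,10,20}  Σf=1+2+4+5+10+20=42
d|21:{21,7,3,1}  Σf=21+7+3+1=32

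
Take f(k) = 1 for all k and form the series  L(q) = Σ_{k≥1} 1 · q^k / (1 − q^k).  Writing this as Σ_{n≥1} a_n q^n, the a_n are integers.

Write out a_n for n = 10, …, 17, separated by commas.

4, 2, 6, 2, 4, 4, 5, 2

n=10: 1·10 2·5 5·2 10·1  f→[1+1+1+1]=4
q^11  k|11↦f(k): 11:1 1:1  a_11=2
n=12: 12·1 6·2 4·3 3·4 2·6 1·12  f→[1+1+1+1+1+1]=6
n=13: 1·13 13·1  f→[1+1]=2
n=14: 14·1 7·2 2·7 1·14  f→[1+1+1+1]=4
n=15: 15·1 5·3 3·5 1·15  f→[1+1+1+1]=4
q^16  k|16↦f(k): 1:1 2:1 4:1 8:1 16:1  a_16=5
d|17:{1,17}  Σf=1+1=2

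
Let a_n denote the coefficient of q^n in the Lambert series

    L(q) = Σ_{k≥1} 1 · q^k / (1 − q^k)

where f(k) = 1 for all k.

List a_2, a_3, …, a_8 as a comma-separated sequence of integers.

q^2  k|2↦f(k): 2:1 1:1  a_2=2
n=3: 3·1 1·3  f→[1+1]=2
q^4  k|4↦f(k): 4:1 2:1 1:1  a_4=3
q^5  k|5↦f(k): 5:1 1:1  a_5=2
[q^6] f(6)=1,f(3)=1,f(2)=1,f(1)=1 ⇒ 4
n=7: 1·7 7·1  f→[1+1]=2
[q^8] f(8)=1,f(4)=1,f(2)=1,f(1)=1 ⇒ 4

2, 2, 3, 2, 4, 2, 4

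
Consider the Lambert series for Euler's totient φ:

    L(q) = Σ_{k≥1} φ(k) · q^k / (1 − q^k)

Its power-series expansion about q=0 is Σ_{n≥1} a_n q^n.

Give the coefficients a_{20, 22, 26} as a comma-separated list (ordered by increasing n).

d|20:{20,10,5,4,2,1}  Σφ=8+4+4+2+1+1=20
n=22: 22·1 11·2 2·11 1·22  φ→[10+10+1+1]=22
n=26: 26·1 13·2 2·13 1·26  φ→[12+12+1+1]=26

20, 22, 26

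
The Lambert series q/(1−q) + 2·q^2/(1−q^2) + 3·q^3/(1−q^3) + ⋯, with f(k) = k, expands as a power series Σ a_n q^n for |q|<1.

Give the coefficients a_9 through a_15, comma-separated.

[q^9] f(9)=9,f(3)=3,f(1)=1 ⇒ 13
q^10  k|10↦f(k): 1:1 2:2 5:5 10:10  a_10=18
d|11:{1,11}  Σf=1+11=12
n=12: 12·1 6·2 4·3 3·4 2·6 1·12  f→[12+6+4+3+2+1]=28
q^13  k|13↦f(k): 1:1 13:13  a_13=14
d|14:{1,2,7,14}  Σf=1+2+7+14=24
[q^15] f(15)=15,f(5)=5,f(3)=3,f(1)=1 ⇒ 24

13, 18, 12, 28, 14, 24, 24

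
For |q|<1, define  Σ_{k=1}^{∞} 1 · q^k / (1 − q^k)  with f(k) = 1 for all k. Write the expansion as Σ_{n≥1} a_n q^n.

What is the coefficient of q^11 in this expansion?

a_11 = 2

[q^11] f(1)=1,f(11)=1 ⇒ 2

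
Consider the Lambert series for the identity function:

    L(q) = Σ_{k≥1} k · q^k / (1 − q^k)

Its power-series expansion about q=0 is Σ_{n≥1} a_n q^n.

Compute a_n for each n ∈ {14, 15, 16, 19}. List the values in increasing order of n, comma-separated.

q^14  k|14↦f(k): 1:1 2:2 7:7 14:14  a_14=24
d|15:{15,5,3,1}  Σf=15+5+3+1=24
n=16: 1·16 2·8 4·4 8·2 16·1  f→[1+2+4+8+16]=31
n=19: 1·19 19·1  f→[1+19]=20

24, 24, 31, 20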